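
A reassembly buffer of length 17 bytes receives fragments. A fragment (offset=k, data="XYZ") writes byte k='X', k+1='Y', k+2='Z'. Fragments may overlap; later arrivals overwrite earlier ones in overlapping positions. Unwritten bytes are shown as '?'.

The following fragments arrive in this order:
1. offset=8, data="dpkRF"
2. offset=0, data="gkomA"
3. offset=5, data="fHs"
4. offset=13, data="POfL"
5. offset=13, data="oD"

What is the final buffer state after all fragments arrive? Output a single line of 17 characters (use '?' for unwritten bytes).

Answer: gkomAfHsdpkRFoDfL

Derivation:
Fragment 1: offset=8 data="dpkRF" -> buffer=????????dpkRF????
Fragment 2: offset=0 data="gkomA" -> buffer=gkomA???dpkRF????
Fragment 3: offset=5 data="fHs" -> buffer=gkomAfHsdpkRF????
Fragment 4: offset=13 data="POfL" -> buffer=gkomAfHsdpkRFPOfL
Fragment 5: offset=13 data="oD" -> buffer=gkomAfHsdpkRFoDfL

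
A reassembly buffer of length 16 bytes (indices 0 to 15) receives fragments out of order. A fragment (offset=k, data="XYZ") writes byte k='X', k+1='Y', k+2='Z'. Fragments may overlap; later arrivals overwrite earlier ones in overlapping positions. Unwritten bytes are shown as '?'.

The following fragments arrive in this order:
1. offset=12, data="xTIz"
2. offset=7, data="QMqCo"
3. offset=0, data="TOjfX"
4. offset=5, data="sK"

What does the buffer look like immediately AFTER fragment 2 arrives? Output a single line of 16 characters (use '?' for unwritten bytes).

Fragment 1: offset=12 data="xTIz" -> buffer=????????????xTIz
Fragment 2: offset=7 data="QMqCo" -> buffer=???????QMqCoxTIz

Answer: ???????QMqCoxTIz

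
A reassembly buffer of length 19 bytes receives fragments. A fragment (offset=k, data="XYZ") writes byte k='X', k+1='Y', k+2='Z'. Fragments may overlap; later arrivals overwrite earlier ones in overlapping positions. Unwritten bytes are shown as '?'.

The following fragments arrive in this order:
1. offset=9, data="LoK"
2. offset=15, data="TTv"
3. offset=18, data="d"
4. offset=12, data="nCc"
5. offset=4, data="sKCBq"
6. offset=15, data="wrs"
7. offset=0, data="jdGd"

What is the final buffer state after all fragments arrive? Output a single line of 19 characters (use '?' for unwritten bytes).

Answer: jdGdsKCBqLoKnCcwrsd

Derivation:
Fragment 1: offset=9 data="LoK" -> buffer=?????????LoK???????
Fragment 2: offset=15 data="TTv" -> buffer=?????????LoK???TTv?
Fragment 3: offset=18 data="d" -> buffer=?????????LoK???TTvd
Fragment 4: offset=12 data="nCc" -> buffer=?????????LoKnCcTTvd
Fragment 5: offset=4 data="sKCBq" -> buffer=????sKCBqLoKnCcTTvd
Fragment 6: offset=15 data="wrs" -> buffer=????sKCBqLoKnCcwrsd
Fragment 7: offset=0 data="jdGd" -> buffer=jdGdsKCBqLoKnCcwrsd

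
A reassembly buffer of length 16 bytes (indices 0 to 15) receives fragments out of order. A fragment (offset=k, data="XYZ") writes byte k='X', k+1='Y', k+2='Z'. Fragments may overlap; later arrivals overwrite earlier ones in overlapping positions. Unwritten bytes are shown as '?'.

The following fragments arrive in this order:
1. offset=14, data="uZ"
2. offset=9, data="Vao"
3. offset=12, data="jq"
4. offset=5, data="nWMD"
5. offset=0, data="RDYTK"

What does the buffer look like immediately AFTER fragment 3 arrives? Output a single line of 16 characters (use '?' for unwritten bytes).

Fragment 1: offset=14 data="uZ" -> buffer=??????????????uZ
Fragment 2: offset=9 data="Vao" -> buffer=?????????Vao??uZ
Fragment 3: offset=12 data="jq" -> buffer=?????????VaojquZ

Answer: ?????????VaojquZ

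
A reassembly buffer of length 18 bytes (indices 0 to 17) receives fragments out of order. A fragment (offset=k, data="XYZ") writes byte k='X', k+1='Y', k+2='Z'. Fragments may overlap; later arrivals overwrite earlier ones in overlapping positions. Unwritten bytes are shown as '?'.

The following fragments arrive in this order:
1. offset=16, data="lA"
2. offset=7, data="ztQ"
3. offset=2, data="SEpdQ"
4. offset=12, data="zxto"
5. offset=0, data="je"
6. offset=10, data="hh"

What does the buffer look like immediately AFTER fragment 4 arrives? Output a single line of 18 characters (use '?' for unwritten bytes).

Answer: ??SEpdQztQ??zxtolA

Derivation:
Fragment 1: offset=16 data="lA" -> buffer=????????????????lA
Fragment 2: offset=7 data="ztQ" -> buffer=???????ztQ??????lA
Fragment 3: offset=2 data="SEpdQ" -> buffer=??SEpdQztQ??????lA
Fragment 4: offset=12 data="zxto" -> buffer=??SEpdQztQ??zxtolA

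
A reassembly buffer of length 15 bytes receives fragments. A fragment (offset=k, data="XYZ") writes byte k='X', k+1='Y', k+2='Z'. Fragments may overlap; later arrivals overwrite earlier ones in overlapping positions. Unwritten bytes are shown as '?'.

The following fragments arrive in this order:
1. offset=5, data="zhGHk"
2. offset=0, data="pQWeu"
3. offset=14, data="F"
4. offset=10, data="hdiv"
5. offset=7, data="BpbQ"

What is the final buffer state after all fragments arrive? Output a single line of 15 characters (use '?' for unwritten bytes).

Answer: pQWeuzhBpbQdivF

Derivation:
Fragment 1: offset=5 data="zhGHk" -> buffer=?????zhGHk?????
Fragment 2: offset=0 data="pQWeu" -> buffer=pQWeuzhGHk?????
Fragment 3: offset=14 data="F" -> buffer=pQWeuzhGHk????F
Fragment 4: offset=10 data="hdiv" -> buffer=pQWeuzhGHkhdivF
Fragment 5: offset=7 data="BpbQ" -> buffer=pQWeuzhBpbQdivF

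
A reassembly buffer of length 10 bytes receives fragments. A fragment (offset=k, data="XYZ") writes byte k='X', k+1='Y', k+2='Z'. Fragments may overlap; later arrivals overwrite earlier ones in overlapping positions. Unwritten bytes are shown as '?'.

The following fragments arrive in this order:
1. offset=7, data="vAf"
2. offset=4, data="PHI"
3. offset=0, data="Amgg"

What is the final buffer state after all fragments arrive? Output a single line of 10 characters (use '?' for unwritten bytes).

Fragment 1: offset=7 data="vAf" -> buffer=???????vAf
Fragment 2: offset=4 data="PHI" -> buffer=????PHIvAf
Fragment 3: offset=0 data="Amgg" -> buffer=AmggPHIvAf

Answer: AmggPHIvAf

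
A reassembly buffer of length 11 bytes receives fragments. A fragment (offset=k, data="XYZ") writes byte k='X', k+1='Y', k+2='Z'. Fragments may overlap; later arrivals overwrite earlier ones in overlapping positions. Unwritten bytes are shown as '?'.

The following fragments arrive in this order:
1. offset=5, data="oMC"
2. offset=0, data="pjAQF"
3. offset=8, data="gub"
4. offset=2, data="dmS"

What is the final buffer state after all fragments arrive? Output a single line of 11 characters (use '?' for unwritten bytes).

Fragment 1: offset=5 data="oMC" -> buffer=?????oMC???
Fragment 2: offset=0 data="pjAQF" -> buffer=pjAQFoMC???
Fragment 3: offset=8 data="gub" -> buffer=pjAQFoMCgub
Fragment 4: offset=2 data="dmS" -> buffer=pjdmSoMCgub

Answer: pjdmSoMCgub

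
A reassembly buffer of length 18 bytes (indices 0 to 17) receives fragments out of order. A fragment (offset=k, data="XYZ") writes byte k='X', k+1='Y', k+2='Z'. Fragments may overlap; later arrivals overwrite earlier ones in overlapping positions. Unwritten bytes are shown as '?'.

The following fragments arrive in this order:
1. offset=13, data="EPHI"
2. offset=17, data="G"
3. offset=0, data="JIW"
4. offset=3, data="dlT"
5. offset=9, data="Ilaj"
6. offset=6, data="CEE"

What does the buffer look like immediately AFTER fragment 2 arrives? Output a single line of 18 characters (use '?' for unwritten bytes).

Fragment 1: offset=13 data="EPHI" -> buffer=?????????????EPHI?
Fragment 2: offset=17 data="G" -> buffer=?????????????EPHIG

Answer: ?????????????EPHIG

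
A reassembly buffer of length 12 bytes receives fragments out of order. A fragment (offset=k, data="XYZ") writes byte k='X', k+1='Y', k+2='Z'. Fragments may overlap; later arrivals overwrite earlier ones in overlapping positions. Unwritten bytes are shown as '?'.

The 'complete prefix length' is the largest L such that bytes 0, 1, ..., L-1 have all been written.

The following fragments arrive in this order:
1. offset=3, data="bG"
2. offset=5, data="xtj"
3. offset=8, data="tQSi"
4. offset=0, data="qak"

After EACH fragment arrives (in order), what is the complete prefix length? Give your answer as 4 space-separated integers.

Fragment 1: offset=3 data="bG" -> buffer=???bG??????? -> prefix_len=0
Fragment 2: offset=5 data="xtj" -> buffer=???bGxtj???? -> prefix_len=0
Fragment 3: offset=8 data="tQSi" -> buffer=???bGxtjtQSi -> prefix_len=0
Fragment 4: offset=0 data="qak" -> buffer=qakbGxtjtQSi -> prefix_len=12

Answer: 0 0 0 12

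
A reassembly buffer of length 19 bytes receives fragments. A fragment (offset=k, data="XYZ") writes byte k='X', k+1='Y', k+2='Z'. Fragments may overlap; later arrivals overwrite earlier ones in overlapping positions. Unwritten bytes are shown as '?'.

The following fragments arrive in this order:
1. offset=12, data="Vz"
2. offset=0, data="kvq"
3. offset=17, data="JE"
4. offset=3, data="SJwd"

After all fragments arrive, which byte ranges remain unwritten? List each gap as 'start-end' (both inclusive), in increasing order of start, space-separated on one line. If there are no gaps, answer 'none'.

Fragment 1: offset=12 len=2
Fragment 2: offset=0 len=3
Fragment 3: offset=17 len=2
Fragment 4: offset=3 len=4
Gaps: 7-11 14-16

Answer: 7-11 14-16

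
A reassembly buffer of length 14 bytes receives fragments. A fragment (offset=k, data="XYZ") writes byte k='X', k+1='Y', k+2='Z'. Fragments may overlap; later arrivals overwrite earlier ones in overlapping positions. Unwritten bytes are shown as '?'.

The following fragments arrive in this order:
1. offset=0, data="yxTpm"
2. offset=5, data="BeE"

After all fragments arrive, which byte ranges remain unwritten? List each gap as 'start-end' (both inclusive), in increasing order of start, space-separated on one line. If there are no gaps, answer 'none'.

Answer: 8-13

Derivation:
Fragment 1: offset=0 len=5
Fragment 2: offset=5 len=3
Gaps: 8-13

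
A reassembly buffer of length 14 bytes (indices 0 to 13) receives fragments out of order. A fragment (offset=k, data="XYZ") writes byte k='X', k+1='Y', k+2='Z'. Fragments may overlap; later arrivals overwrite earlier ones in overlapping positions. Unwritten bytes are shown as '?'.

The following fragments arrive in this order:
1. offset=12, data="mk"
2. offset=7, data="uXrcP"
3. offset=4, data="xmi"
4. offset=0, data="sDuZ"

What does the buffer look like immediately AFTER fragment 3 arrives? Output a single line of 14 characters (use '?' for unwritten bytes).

Answer: ????xmiuXrcPmk

Derivation:
Fragment 1: offset=12 data="mk" -> buffer=????????????mk
Fragment 2: offset=7 data="uXrcP" -> buffer=???????uXrcPmk
Fragment 3: offset=4 data="xmi" -> buffer=????xmiuXrcPmk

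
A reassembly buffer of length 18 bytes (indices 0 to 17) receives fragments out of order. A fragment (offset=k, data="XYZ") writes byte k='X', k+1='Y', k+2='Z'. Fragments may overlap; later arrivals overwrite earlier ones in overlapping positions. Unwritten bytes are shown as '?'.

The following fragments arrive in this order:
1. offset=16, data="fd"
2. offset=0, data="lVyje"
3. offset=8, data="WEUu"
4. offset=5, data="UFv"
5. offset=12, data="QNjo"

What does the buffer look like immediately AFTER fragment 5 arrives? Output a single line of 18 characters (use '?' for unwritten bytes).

Fragment 1: offset=16 data="fd" -> buffer=????????????????fd
Fragment 2: offset=0 data="lVyje" -> buffer=lVyje???????????fd
Fragment 3: offset=8 data="WEUu" -> buffer=lVyje???WEUu????fd
Fragment 4: offset=5 data="UFv" -> buffer=lVyjeUFvWEUu????fd
Fragment 5: offset=12 data="QNjo" -> buffer=lVyjeUFvWEUuQNjofd

Answer: lVyjeUFvWEUuQNjofd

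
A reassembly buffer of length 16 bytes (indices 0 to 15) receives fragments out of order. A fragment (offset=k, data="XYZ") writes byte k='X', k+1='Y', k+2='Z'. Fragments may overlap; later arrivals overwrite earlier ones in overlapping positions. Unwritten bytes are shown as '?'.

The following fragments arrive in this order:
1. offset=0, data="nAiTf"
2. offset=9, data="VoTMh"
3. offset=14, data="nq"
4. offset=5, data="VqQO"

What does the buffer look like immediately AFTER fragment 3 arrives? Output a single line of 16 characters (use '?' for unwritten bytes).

Answer: nAiTf????VoTMhnq

Derivation:
Fragment 1: offset=0 data="nAiTf" -> buffer=nAiTf???????????
Fragment 2: offset=9 data="VoTMh" -> buffer=nAiTf????VoTMh??
Fragment 3: offset=14 data="nq" -> buffer=nAiTf????VoTMhnq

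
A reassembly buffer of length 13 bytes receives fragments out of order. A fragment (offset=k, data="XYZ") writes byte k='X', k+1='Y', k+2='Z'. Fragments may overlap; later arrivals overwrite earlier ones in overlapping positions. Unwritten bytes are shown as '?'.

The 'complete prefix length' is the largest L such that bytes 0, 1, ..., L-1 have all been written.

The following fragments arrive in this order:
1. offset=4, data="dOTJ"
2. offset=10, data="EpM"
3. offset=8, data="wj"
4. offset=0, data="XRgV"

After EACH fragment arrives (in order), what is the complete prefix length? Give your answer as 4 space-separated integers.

Answer: 0 0 0 13

Derivation:
Fragment 1: offset=4 data="dOTJ" -> buffer=????dOTJ????? -> prefix_len=0
Fragment 2: offset=10 data="EpM" -> buffer=????dOTJ??EpM -> prefix_len=0
Fragment 3: offset=8 data="wj" -> buffer=????dOTJwjEpM -> prefix_len=0
Fragment 4: offset=0 data="XRgV" -> buffer=XRgVdOTJwjEpM -> prefix_len=13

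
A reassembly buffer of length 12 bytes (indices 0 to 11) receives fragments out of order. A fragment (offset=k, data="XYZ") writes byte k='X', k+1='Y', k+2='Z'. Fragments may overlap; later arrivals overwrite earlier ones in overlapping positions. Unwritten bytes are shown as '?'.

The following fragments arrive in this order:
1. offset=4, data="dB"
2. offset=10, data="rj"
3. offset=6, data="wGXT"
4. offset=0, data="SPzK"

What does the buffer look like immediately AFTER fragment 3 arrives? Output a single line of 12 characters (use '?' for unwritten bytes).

Fragment 1: offset=4 data="dB" -> buffer=????dB??????
Fragment 2: offset=10 data="rj" -> buffer=????dB????rj
Fragment 3: offset=6 data="wGXT" -> buffer=????dBwGXTrj

Answer: ????dBwGXTrj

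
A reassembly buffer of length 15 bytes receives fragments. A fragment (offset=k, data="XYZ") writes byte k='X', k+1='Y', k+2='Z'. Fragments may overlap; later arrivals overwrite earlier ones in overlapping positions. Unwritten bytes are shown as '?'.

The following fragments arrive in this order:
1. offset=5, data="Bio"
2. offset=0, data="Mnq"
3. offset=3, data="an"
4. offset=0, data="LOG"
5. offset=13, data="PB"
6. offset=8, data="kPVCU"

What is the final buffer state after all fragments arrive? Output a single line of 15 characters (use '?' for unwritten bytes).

Answer: LOGanBiokPVCUPB

Derivation:
Fragment 1: offset=5 data="Bio" -> buffer=?????Bio???????
Fragment 2: offset=0 data="Mnq" -> buffer=Mnq??Bio???????
Fragment 3: offset=3 data="an" -> buffer=MnqanBio???????
Fragment 4: offset=0 data="LOG" -> buffer=LOGanBio???????
Fragment 5: offset=13 data="PB" -> buffer=LOGanBio?????PB
Fragment 6: offset=8 data="kPVCU" -> buffer=LOGanBiokPVCUPB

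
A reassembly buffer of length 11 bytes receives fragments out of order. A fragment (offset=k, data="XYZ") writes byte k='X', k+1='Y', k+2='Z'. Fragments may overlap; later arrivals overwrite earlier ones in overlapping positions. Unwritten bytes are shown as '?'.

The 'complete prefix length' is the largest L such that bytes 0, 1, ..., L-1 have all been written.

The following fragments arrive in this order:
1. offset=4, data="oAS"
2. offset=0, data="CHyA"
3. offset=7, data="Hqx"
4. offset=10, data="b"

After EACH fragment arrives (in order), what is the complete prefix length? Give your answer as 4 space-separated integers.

Fragment 1: offset=4 data="oAS" -> buffer=????oAS???? -> prefix_len=0
Fragment 2: offset=0 data="CHyA" -> buffer=CHyAoAS???? -> prefix_len=7
Fragment 3: offset=7 data="Hqx" -> buffer=CHyAoASHqx? -> prefix_len=10
Fragment 4: offset=10 data="b" -> buffer=CHyAoASHqxb -> prefix_len=11

Answer: 0 7 10 11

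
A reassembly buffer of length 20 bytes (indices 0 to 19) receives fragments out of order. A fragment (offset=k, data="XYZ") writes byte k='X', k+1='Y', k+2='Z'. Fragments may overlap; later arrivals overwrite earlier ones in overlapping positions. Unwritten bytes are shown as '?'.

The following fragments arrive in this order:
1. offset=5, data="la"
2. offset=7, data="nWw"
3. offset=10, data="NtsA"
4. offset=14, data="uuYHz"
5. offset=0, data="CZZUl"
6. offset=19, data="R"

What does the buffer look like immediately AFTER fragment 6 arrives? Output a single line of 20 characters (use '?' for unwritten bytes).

Fragment 1: offset=5 data="la" -> buffer=?????la?????????????
Fragment 2: offset=7 data="nWw" -> buffer=?????lanWw??????????
Fragment 3: offset=10 data="NtsA" -> buffer=?????lanWwNtsA??????
Fragment 4: offset=14 data="uuYHz" -> buffer=?????lanWwNtsAuuYHz?
Fragment 5: offset=0 data="CZZUl" -> buffer=CZZUllanWwNtsAuuYHz?
Fragment 6: offset=19 data="R" -> buffer=CZZUllanWwNtsAuuYHzR

Answer: CZZUllanWwNtsAuuYHzR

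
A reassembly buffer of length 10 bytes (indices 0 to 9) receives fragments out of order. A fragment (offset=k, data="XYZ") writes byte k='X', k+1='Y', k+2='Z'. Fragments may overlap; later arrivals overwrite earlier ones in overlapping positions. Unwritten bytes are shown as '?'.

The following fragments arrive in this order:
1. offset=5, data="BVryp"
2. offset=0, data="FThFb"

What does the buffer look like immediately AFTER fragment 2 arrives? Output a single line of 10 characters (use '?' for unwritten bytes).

Answer: FThFbBVryp

Derivation:
Fragment 1: offset=5 data="BVryp" -> buffer=?????BVryp
Fragment 2: offset=0 data="FThFb" -> buffer=FThFbBVryp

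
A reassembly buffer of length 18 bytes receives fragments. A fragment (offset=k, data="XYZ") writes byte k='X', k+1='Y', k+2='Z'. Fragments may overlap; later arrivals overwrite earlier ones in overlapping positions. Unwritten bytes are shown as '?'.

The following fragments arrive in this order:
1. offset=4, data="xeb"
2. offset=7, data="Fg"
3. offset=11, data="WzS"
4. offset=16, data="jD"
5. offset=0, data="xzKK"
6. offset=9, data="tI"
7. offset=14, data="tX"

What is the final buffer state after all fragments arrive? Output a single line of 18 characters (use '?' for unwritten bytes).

Fragment 1: offset=4 data="xeb" -> buffer=????xeb???????????
Fragment 2: offset=7 data="Fg" -> buffer=????xebFg?????????
Fragment 3: offset=11 data="WzS" -> buffer=????xebFg??WzS????
Fragment 4: offset=16 data="jD" -> buffer=????xebFg??WzS??jD
Fragment 5: offset=0 data="xzKK" -> buffer=xzKKxebFg??WzS??jD
Fragment 6: offset=9 data="tI" -> buffer=xzKKxebFgtIWzS??jD
Fragment 7: offset=14 data="tX" -> buffer=xzKKxebFgtIWzStXjD

Answer: xzKKxebFgtIWzStXjD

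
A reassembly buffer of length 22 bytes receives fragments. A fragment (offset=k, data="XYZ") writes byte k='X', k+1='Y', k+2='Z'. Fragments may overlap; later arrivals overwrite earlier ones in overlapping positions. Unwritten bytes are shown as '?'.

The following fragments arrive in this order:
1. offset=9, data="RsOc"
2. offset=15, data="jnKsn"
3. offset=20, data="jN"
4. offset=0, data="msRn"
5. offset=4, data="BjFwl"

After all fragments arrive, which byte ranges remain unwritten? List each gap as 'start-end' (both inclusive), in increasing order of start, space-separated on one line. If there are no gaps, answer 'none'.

Fragment 1: offset=9 len=4
Fragment 2: offset=15 len=5
Fragment 3: offset=20 len=2
Fragment 4: offset=0 len=4
Fragment 5: offset=4 len=5
Gaps: 13-14

Answer: 13-14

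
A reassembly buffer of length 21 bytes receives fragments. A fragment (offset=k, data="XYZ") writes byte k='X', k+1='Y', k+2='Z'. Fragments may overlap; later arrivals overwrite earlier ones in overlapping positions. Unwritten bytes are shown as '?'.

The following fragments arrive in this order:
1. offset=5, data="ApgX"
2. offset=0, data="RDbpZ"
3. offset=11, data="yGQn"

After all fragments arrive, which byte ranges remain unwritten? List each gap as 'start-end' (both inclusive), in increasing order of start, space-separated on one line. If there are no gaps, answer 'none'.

Answer: 9-10 15-20

Derivation:
Fragment 1: offset=5 len=4
Fragment 2: offset=0 len=5
Fragment 3: offset=11 len=4
Gaps: 9-10 15-20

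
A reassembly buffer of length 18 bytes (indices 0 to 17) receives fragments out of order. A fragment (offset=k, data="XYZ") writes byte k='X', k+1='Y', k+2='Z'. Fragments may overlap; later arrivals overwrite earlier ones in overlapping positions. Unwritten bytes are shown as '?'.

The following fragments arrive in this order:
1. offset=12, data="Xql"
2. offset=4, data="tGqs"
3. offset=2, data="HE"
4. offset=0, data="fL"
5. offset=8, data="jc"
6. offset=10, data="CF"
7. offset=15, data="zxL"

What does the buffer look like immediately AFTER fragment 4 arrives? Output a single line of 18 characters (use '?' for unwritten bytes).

Fragment 1: offset=12 data="Xql" -> buffer=????????????Xql???
Fragment 2: offset=4 data="tGqs" -> buffer=????tGqs????Xql???
Fragment 3: offset=2 data="HE" -> buffer=??HEtGqs????Xql???
Fragment 4: offset=0 data="fL" -> buffer=fLHEtGqs????Xql???

Answer: fLHEtGqs????Xql???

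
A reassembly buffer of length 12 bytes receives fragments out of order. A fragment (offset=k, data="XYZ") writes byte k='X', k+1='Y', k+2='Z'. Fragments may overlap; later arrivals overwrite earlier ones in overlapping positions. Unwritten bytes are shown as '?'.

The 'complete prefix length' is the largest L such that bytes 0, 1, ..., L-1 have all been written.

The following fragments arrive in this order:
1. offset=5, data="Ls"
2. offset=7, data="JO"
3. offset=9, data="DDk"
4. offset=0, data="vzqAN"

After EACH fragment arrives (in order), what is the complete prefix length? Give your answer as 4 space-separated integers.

Fragment 1: offset=5 data="Ls" -> buffer=?????Ls????? -> prefix_len=0
Fragment 2: offset=7 data="JO" -> buffer=?????LsJO??? -> prefix_len=0
Fragment 3: offset=9 data="DDk" -> buffer=?????LsJODDk -> prefix_len=0
Fragment 4: offset=0 data="vzqAN" -> buffer=vzqANLsJODDk -> prefix_len=12

Answer: 0 0 0 12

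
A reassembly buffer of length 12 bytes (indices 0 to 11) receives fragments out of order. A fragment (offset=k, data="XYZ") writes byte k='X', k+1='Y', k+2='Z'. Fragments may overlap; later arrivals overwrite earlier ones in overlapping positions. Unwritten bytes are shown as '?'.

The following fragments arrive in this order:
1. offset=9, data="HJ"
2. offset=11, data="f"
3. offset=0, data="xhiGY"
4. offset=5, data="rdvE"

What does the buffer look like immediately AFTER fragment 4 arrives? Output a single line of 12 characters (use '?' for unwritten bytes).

Fragment 1: offset=9 data="HJ" -> buffer=?????????HJ?
Fragment 2: offset=11 data="f" -> buffer=?????????HJf
Fragment 3: offset=0 data="xhiGY" -> buffer=xhiGY????HJf
Fragment 4: offset=5 data="rdvE" -> buffer=xhiGYrdvEHJf

Answer: xhiGYrdvEHJf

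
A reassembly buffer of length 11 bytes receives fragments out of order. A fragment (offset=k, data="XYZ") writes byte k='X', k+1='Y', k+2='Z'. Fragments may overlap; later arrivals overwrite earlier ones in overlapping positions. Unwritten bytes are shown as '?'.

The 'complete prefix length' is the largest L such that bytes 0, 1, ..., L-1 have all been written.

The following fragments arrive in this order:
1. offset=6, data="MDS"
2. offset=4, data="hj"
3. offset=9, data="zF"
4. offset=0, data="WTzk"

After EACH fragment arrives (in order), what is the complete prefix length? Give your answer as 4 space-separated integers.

Fragment 1: offset=6 data="MDS" -> buffer=??????MDS?? -> prefix_len=0
Fragment 2: offset=4 data="hj" -> buffer=????hjMDS?? -> prefix_len=0
Fragment 3: offset=9 data="zF" -> buffer=????hjMDSzF -> prefix_len=0
Fragment 4: offset=0 data="WTzk" -> buffer=WTzkhjMDSzF -> prefix_len=11

Answer: 0 0 0 11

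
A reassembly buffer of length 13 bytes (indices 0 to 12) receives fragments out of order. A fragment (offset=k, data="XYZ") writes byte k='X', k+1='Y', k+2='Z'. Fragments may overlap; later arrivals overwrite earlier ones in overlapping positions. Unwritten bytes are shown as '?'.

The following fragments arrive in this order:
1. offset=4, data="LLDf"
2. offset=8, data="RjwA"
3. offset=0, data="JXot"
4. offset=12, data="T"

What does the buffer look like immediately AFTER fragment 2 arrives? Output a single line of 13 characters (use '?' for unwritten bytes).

Answer: ????LLDfRjwA?

Derivation:
Fragment 1: offset=4 data="LLDf" -> buffer=????LLDf?????
Fragment 2: offset=8 data="RjwA" -> buffer=????LLDfRjwA?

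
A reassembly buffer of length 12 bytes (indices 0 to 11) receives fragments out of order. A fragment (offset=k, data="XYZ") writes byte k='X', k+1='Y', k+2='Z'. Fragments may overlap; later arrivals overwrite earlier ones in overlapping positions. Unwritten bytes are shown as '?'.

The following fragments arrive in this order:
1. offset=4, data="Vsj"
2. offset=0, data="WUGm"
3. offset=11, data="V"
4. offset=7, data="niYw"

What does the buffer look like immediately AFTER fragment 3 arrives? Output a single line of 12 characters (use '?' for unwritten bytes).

Answer: WUGmVsj????V

Derivation:
Fragment 1: offset=4 data="Vsj" -> buffer=????Vsj?????
Fragment 2: offset=0 data="WUGm" -> buffer=WUGmVsj?????
Fragment 3: offset=11 data="V" -> buffer=WUGmVsj????V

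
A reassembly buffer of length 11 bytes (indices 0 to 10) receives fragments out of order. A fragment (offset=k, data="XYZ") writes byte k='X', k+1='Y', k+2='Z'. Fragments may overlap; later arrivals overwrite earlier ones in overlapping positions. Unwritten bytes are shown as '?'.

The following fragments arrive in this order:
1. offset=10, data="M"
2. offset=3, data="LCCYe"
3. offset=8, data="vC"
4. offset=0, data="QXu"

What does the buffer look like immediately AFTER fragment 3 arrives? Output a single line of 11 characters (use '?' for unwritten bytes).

Fragment 1: offset=10 data="M" -> buffer=??????????M
Fragment 2: offset=3 data="LCCYe" -> buffer=???LCCYe??M
Fragment 3: offset=8 data="vC" -> buffer=???LCCYevCM

Answer: ???LCCYevCM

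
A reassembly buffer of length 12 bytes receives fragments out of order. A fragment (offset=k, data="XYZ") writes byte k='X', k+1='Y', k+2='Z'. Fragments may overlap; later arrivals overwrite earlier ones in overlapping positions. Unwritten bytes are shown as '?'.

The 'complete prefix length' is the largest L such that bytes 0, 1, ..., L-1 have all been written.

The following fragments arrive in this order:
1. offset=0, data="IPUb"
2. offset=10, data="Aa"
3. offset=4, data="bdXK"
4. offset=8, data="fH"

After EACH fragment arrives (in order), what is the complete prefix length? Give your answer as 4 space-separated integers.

Fragment 1: offset=0 data="IPUb" -> buffer=IPUb???????? -> prefix_len=4
Fragment 2: offset=10 data="Aa" -> buffer=IPUb??????Aa -> prefix_len=4
Fragment 3: offset=4 data="bdXK" -> buffer=IPUbbdXK??Aa -> prefix_len=8
Fragment 4: offset=8 data="fH" -> buffer=IPUbbdXKfHAa -> prefix_len=12

Answer: 4 4 8 12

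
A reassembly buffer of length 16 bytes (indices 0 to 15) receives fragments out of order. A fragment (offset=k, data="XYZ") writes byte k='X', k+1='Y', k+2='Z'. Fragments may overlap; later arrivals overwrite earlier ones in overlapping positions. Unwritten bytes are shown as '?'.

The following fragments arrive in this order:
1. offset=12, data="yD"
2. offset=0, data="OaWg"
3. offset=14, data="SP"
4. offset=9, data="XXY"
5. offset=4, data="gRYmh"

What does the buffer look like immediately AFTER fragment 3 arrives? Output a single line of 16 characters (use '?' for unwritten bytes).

Answer: OaWg????????yDSP

Derivation:
Fragment 1: offset=12 data="yD" -> buffer=????????????yD??
Fragment 2: offset=0 data="OaWg" -> buffer=OaWg????????yD??
Fragment 3: offset=14 data="SP" -> buffer=OaWg????????yDSP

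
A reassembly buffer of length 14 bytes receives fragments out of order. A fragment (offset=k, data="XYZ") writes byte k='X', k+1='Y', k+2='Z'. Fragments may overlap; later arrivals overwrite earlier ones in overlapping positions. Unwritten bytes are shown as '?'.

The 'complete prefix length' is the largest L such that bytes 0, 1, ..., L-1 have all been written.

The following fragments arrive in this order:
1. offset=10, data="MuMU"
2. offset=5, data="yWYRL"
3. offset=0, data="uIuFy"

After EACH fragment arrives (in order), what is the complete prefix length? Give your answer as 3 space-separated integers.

Fragment 1: offset=10 data="MuMU" -> buffer=??????????MuMU -> prefix_len=0
Fragment 2: offset=5 data="yWYRL" -> buffer=?????yWYRLMuMU -> prefix_len=0
Fragment 3: offset=0 data="uIuFy" -> buffer=uIuFyyWYRLMuMU -> prefix_len=14

Answer: 0 0 14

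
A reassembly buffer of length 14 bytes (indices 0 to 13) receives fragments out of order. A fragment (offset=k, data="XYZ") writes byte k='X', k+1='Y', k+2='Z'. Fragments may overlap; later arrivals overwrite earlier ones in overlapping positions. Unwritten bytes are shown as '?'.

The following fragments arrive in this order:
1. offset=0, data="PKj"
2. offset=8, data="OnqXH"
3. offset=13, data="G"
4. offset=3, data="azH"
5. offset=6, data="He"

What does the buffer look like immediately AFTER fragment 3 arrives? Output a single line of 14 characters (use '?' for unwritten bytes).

Fragment 1: offset=0 data="PKj" -> buffer=PKj???????????
Fragment 2: offset=8 data="OnqXH" -> buffer=PKj?????OnqXH?
Fragment 3: offset=13 data="G" -> buffer=PKj?????OnqXHG

Answer: PKj?????OnqXHG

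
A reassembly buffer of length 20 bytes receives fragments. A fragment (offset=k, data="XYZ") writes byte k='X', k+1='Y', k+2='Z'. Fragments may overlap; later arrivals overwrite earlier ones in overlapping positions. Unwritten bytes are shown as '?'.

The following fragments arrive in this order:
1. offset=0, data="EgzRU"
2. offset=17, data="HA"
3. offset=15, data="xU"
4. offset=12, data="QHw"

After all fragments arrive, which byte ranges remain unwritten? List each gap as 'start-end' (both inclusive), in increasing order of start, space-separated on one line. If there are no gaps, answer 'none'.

Answer: 5-11 19-19

Derivation:
Fragment 1: offset=0 len=5
Fragment 2: offset=17 len=2
Fragment 3: offset=15 len=2
Fragment 4: offset=12 len=3
Gaps: 5-11 19-19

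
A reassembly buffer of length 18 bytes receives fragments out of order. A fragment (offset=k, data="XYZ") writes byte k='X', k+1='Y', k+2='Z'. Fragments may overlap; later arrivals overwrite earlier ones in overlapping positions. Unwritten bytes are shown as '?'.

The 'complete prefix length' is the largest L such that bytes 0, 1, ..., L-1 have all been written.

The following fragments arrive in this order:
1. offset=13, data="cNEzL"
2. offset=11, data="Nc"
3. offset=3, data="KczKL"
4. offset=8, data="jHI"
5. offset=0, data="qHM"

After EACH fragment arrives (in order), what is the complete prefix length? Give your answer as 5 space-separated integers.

Fragment 1: offset=13 data="cNEzL" -> buffer=?????????????cNEzL -> prefix_len=0
Fragment 2: offset=11 data="Nc" -> buffer=???????????NccNEzL -> prefix_len=0
Fragment 3: offset=3 data="KczKL" -> buffer=???KczKL???NccNEzL -> prefix_len=0
Fragment 4: offset=8 data="jHI" -> buffer=???KczKLjHINccNEzL -> prefix_len=0
Fragment 5: offset=0 data="qHM" -> buffer=qHMKczKLjHINccNEzL -> prefix_len=18

Answer: 0 0 0 0 18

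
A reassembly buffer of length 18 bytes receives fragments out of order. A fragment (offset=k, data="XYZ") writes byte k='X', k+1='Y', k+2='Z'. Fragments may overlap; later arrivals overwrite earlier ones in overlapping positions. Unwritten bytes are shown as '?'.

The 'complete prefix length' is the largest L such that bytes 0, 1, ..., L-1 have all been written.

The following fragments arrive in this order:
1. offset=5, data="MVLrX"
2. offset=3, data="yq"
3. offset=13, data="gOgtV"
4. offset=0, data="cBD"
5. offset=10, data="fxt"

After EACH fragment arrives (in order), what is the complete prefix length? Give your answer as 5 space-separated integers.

Answer: 0 0 0 10 18

Derivation:
Fragment 1: offset=5 data="MVLrX" -> buffer=?????MVLrX???????? -> prefix_len=0
Fragment 2: offset=3 data="yq" -> buffer=???yqMVLrX???????? -> prefix_len=0
Fragment 3: offset=13 data="gOgtV" -> buffer=???yqMVLrX???gOgtV -> prefix_len=0
Fragment 4: offset=0 data="cBD" -> buffer=cBDyqMVLrX???gOgtV -> prefix_len=10
Fragment 5: offset=10 data="fxt" -> buffer=cBDyqMVLrXfxtgOgtV -> prefix_len=18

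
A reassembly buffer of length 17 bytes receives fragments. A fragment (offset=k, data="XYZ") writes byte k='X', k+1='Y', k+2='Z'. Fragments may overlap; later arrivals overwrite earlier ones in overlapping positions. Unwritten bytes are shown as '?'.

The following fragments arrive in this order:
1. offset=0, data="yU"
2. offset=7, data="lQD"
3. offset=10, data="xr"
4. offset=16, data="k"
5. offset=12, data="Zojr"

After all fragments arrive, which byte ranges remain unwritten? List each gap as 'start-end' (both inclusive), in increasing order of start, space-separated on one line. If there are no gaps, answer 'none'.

Fragment 1: offset=0 len=2
Fragment 2: offset=7 len=3
Fragment 3: offset=10 len=2
Fragment 4: offset=16 len=1
Fragment 5: offset=12 len=4
Gaps: 2-6

Answer: 2-6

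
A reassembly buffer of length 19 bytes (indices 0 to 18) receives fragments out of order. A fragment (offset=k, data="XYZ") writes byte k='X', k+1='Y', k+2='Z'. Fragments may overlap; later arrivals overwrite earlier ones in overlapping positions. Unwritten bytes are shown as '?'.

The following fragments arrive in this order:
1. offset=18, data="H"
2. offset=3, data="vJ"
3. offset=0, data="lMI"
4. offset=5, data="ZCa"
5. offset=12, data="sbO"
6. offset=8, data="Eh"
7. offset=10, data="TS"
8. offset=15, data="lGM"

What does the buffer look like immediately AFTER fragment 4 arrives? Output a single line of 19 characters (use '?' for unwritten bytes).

Answer: lMIvJZCa??????????H

Derivation:
Fragment 1: offset=18 data="H" -> buffer=??????????????????H
Fragment 2: offset=3 data="vJ" -> buffer=???vJ?????????????H
Fragment 3: offset=0 data="lMI" -> buffer=lMIvJ?????????????H
Fragment 4: offset=5 data="ZCa" -> buffer=lMIvJZCa??????????H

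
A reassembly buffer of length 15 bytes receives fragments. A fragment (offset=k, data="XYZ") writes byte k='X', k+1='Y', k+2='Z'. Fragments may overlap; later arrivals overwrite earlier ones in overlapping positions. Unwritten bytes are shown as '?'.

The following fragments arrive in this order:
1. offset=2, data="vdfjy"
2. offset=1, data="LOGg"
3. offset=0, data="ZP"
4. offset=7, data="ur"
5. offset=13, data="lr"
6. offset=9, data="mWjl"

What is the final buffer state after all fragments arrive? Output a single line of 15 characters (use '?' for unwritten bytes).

Fragment 1: offset=2 data="vdfjy" -> buffer=??vdfjy????????
Fragment 2: offset=1 data="LOGg" -> buffer=?LOGgjy????????
Fragment 3: offset=0 data="ZP" -> buffer=ZPOGgjy????????
Fragment 4: offset=7 data="ur" -> buffer=ZPOGgjyur??????
Fragment 5: offset=13 data="lr" -> buffer=ZPOGgjyur????lr
Fragment 6: offset=9 data="mWjl" -> buffer=ZPOGgjyurmWjllr

Answer: ZPOGgjyurmWjllr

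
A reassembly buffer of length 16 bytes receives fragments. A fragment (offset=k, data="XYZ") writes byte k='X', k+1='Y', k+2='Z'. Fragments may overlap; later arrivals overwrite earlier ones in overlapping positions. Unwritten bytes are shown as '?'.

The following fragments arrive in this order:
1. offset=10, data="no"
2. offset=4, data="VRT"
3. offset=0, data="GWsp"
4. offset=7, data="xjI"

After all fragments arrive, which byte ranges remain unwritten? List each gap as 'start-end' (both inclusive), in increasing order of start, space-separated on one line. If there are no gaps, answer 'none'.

Answer: 12-15

Derivation:
Fragment 1: offset=10 len=2
Fragment 2: offset=4 len=3
Fragment 3: offset=0 len=4
Fragment 4: offset=7 len=3
Gaps: 12-15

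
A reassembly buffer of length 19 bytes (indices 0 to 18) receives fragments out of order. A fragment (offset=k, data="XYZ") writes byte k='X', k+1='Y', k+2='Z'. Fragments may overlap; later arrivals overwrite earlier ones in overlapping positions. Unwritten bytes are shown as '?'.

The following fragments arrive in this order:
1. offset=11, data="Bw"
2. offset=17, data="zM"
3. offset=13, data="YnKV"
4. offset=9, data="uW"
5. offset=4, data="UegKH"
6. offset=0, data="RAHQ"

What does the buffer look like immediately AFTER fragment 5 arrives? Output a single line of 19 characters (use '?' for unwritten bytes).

Fragment 1: offset=11 data="Bw" -> buffer=???????????Bw??????
Fragment 2: offset=17 data="zM" -> buffer=???????????Bw????zM
Fragment 3: offset=13 data="YnKV" -> buffer=???????????BwYnKVzM
Fragment 4: offset=9 data="uW" -> buffer=?????????uWBwYnKVzM
Fragment 5: offset=4 data="UegKH" -> buffer=????UegKHuWBwYnKVzM

Answer: ????UegKHuWBwYnKVzM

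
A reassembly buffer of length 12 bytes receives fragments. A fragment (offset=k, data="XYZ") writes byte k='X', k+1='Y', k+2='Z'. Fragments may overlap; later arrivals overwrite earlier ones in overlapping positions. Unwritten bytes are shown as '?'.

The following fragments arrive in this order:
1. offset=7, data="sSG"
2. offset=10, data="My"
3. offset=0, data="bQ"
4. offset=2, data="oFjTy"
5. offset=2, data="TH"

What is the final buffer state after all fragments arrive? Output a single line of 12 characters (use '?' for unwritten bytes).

Answer: bQTHjTysSGMy

Derivation:
Fragment 1: offset=7 data="sSG" -> buffer=???????sSG??
Fragment 2: offset=10 data="My" -> buffer=???????sSGMy
Fragment 3: offset=0 data="bQ" -> buffer=bQ?????sSGMy
Fragment 4: offset=2 data="oFjTy" -> buffer=bQoFjTysSGMy
Fragment 5: offset=2 data="TH" -> buffer=bQTHjTysSGMy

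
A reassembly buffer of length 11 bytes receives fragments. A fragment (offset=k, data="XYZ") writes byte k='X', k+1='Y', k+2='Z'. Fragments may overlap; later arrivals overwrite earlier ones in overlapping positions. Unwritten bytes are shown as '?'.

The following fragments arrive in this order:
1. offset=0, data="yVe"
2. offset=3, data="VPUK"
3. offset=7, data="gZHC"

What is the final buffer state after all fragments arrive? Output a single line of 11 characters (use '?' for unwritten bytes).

Answer: yVeVPUKgZHC

Derivation:
Fragment 1: offset=0 data="yVe" -> buffer=yVe????????
Fragment 2: offset=3 data="VPUK" -> buffer=yVeVPUK????
Fragment 3: offset=7 data="gZHC" -> buffer=yVeVPUKgZHC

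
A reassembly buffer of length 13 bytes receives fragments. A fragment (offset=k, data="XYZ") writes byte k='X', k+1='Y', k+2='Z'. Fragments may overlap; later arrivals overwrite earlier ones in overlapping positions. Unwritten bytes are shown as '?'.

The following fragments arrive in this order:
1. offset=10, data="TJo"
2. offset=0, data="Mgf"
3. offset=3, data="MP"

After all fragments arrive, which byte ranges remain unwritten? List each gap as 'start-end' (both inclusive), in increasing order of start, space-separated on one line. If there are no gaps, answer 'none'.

Fragment 1: offset=10 len=3
Fragment 2: offset=0 len=3
Fragment 3: offset=3 len=2
Gaps: 5-9

Answer: 5-9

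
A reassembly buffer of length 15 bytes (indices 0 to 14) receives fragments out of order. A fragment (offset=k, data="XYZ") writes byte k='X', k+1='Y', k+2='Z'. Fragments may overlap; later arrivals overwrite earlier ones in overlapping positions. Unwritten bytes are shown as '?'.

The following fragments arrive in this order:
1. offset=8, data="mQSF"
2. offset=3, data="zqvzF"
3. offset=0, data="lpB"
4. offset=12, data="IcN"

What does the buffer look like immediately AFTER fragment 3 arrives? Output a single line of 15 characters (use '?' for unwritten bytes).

Answer: lpBzqvzFmQSF???

Derivation:
Fragment 1: offset=8 data="mQSF" -> buffer=????????mQSF???
Fragment 2: offset=3 data="zqvzF" -> buffer=???zqvzFmQSF???
Fragment 3: offset=0 data="lpB" -> buffer=lpBzqvzFmQSF???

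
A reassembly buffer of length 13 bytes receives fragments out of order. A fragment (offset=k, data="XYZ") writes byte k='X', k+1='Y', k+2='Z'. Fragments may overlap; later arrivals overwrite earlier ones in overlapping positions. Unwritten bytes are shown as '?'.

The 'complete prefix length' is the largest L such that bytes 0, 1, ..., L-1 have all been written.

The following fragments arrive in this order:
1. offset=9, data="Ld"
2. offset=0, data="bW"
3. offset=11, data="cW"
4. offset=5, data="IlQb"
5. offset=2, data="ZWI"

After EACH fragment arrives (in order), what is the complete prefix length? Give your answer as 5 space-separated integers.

Answer: 0 2 2 2 13

Derivation:
Fragment 1: offset=9 data="Ld" -> buffer=?????????Ld?? -> prefix_len=0
Fragment 2: offset=0 data="bW" -> buffer=bW???????Ld?? -> prefix_len=2
Fragment 3: offset=11 data="cW" -> buffer=bW???????LdcW -> prefix_len=2
Fragment 4: offset=5 data="IlQb" -> buffer=bW???IlQbLdcW -> prefix_len=2
Fragment 5: offset=2 data="ZWI" -> buffer=bWZWIIlQbLdcW -> prefix_len=13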